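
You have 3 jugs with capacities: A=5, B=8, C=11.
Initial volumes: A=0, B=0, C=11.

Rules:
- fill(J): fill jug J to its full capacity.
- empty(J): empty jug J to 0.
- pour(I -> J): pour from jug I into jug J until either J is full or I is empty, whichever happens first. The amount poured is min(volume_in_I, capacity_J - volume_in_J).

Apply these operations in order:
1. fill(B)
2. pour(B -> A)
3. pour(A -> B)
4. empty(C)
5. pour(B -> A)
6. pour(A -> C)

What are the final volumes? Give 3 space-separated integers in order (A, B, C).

Step 1: fill(B) -> (A=0 B=8 C=11)
Step 2: pour(B -> A) -> (A=5 B=3 C=11)
Step 3: pour(A -> B) -> (A=0 B=8 C=11)
Step 4: empty(C) -> (A=0 B=8 C=0)
Step 5: pour(B -> A) -> (A=5 B=3 C=0)
Step 6: pour(A -> C) -> (A=0 B=3 C=5)

Answer: 0 3 5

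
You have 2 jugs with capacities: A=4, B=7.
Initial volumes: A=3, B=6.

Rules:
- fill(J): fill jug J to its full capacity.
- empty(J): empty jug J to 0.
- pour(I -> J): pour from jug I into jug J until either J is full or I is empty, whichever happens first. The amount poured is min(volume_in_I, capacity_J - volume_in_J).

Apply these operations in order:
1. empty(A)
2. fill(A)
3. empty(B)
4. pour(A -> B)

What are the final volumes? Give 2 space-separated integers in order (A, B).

Step 1: empty(A) -> (A=0 B=6)
Step 2: fill(A) -> (A=4 B=6)
Step 3: empty(B) -> (A=4 B=0)
Step 4: pour(A -> B) -> (A=0 B=4)

Answer: 0 4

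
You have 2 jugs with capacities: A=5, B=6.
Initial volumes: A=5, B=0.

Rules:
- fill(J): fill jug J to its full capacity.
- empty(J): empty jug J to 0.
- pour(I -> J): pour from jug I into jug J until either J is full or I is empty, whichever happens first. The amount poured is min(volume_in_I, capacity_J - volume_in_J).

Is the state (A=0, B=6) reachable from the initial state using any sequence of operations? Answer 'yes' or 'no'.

BFS from (A=5, B=0):
  1. empty(A) -> (A=0 B=0)
  2. fill(B) -> (A=0 B=6)
Target reached → yes.

Answer: yes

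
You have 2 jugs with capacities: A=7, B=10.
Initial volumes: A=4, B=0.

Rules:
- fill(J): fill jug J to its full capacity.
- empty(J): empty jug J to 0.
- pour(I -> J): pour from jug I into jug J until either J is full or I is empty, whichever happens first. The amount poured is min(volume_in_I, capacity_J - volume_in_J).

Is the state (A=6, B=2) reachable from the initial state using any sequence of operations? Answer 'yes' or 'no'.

BFS explored all 34 reachable states.
Reachable set includes: (0,0), (0,1), (0,2), (0,3), (0,4), (0,5), (0,6), (0,7), (0,8), (0,9), (0,10), (1,0) ...
Target (A=6, B=2) not in reachable set → no.

Answer: no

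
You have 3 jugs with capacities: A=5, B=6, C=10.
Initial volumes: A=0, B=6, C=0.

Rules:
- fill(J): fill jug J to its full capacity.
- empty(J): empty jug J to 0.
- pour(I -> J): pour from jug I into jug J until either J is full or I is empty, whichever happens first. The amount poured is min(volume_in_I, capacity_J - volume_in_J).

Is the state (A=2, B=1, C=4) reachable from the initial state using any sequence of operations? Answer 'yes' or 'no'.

Answer: no

Derivation:
BFS explored all 282 reachable states.
Reachable set includes: (0,0,0), (0,0,1), (0,0,2), (0,0,3), (0,0,4), (0,0,5), (0,0,6), (0,0,7), (0,0,8), (0,0,9), (0,0,10), (0,1,0) ...
Target (A=2, B=1, C=4) not in reachable set → no.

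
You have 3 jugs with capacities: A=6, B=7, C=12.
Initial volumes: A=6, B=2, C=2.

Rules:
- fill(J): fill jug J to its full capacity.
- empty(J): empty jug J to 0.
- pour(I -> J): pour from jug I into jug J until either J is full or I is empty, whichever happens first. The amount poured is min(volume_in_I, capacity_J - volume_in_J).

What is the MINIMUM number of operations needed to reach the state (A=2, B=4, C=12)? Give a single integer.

Answer: 6

Derivation:
BFS from (A=6, B=2, C=2). One shortest path:
  1. empty(A) -> (A=0 B=2 C=2)
  2. pour(B -> A) -> (A=2 B=0 C=2)
  3. fill(B) -> (A=2 B=7 C=2)
  4. pour(B -> C) -> (A=2 B=0 C=9)
  5. fill(B) -> (A=2 B=7 C=9)
  6. pour(B -> C) -> (A=2 B=4 C=12)
Reached target in 6 moves.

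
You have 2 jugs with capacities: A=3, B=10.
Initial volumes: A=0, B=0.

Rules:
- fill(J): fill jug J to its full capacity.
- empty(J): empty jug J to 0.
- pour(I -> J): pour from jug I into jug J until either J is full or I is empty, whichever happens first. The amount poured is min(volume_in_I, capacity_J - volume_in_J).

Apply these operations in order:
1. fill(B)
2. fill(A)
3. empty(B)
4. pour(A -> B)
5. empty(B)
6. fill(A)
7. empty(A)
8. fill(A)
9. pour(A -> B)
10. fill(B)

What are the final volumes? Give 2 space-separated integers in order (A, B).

Answer: 0 10

Derivation:
Step 1: fill(B) -> (A=0 B=10)
Step 2: fill(A) -> (A=3 B=10)
Step 3: empty(B) -> (A=3 B=0)
Step 4: pour(A -> B) -> (A=0 B=3)
Step 5: empty(B) -> (A=0 B=0)
Step 6: fill(A) -> (A=3 B=0)
Step 7: empty(A) -> (A=0 B=0)
Step 8: fill(A) -> (A=3 B=0)
Step 9: pour(A -> B) -> (A=0 B=3)
Step 10: fill(B) -> (A=0 B=10)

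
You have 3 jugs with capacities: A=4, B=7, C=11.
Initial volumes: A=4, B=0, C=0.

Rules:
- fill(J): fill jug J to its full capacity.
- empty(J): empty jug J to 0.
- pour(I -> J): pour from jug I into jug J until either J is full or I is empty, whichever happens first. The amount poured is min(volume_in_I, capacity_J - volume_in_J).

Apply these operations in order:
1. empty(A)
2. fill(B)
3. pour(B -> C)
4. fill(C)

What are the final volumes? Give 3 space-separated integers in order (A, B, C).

Answer: 0 0 11

Derivation:
Step 1: empty(A) -> (A=0 B=0 C=0)
Step 2: fill(B) -> (A=0 B=7 C=0)
Step 3: pour(B -> C) -> (A=0 B=0 C=7)
Step 4: fill(C) -> (A=0 B=0 C=11)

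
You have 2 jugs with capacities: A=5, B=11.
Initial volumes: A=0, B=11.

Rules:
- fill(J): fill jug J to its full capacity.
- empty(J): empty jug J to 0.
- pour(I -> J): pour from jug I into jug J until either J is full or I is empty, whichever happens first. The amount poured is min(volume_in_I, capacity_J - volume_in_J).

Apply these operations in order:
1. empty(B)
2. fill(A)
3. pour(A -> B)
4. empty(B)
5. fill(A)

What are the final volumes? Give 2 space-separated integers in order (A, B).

Step 1: empty(B) -> (A=0 B=0)
Step 2: fill(A) -> (A=5 B=0)
Step 3: pour(A -> B) -> (A=0 B=5)
Step 4: empty(B) -> (A=0 B=0)
Step 5: fill(A) -> (A=5 B=0)

Answer: 5 0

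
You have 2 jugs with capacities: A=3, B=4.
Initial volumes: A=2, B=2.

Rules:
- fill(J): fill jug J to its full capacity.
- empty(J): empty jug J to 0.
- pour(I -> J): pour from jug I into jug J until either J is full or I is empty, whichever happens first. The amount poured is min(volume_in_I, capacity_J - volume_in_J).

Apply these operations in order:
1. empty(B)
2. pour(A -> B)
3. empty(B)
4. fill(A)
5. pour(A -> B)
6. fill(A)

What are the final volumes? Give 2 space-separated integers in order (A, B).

Answer: 3 3

Derivation:
Step 1: empty(B) -> (A=2 B=0)
Step 2: pour(A -> B) -> (A=0 B=2)
Step 3: empty(B) -> (A=0 B=0)
Step 4: fill(A) -> (A=3 B=0)
Step 5: pour(A -> B) -> (A=0 B=3)
Step 6: fill(A) -> (A=3 B=3)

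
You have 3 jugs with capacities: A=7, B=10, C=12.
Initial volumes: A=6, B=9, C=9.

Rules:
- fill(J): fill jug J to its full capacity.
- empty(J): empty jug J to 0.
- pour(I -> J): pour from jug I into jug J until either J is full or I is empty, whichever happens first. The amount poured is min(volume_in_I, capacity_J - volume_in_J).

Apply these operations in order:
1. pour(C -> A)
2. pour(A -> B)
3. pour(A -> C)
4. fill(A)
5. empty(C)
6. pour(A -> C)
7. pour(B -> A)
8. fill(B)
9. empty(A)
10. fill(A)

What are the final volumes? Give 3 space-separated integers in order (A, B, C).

Step 1: pour(C -> A) -> (A=7 B=9 C=8)
Step 2: pour(A -> B) -> (A=6 B=10 C=8)
Step 3: pour(A -> C) -> (A=2 B=10 C=12)
Step 4: fill(A) -> (A=7 B=10 C=12)
Step 5: empty(C) -> (A=7 B=10 C=0)
Step 6: pour(A -> C) -> (A=0 B=10 C=7)
Step 7: pour(B -> A) -> (A=7 B=3 C=7)
Step 8: fill(B) -> (A=7 B=10 C=7)
Step 9: empty(A) -> (A=0 B=10 C=7)
Step 10: fill(A) -> (A=7 B=10 C=7)

Answer: 7 10 7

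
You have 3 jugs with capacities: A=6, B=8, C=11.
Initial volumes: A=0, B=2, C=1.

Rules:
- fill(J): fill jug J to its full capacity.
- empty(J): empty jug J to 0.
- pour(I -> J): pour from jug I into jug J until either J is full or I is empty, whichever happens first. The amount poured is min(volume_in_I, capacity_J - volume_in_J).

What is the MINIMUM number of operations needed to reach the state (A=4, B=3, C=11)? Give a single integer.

Answer: 8

Derivation:
BFS from (A=0, B=2, C=1). One shortest path:
  1. fill(A) -> (A=6 B=2 C=1)
  2. fill(B) -> (A=6 B=8 C=1)
  3. pour(B -> C) -> (A=6 B=0 C=9)
  4. pour(A -> C) -> (A=4 B=0 C=11)
  5. pour(C -> B) -> (A=4 B=8 C=3)
  6. empty(B) -> (A=4 B=0 C=3)
  7. pour(C -> B) -> (A=4 B=3 C=0)
  8. fill(C) -> (A=4 B=3 C=11)
Reached target in 8 moves.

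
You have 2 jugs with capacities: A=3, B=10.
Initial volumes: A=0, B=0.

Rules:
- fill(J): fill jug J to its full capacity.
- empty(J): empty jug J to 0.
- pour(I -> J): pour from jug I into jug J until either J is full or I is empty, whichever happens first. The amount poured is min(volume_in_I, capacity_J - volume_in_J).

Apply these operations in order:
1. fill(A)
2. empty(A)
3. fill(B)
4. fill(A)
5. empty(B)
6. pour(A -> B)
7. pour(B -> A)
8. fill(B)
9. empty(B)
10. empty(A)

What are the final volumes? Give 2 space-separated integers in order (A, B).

Answer: 0 0

Derivation:
Step 1: fill(A) -> (A=3 B=0)
Step 2: empty(A) -> (A=0 B=0)
Step 3: fill(B) -> (A=0 B=10)
Step 4: fill(A) -> (A=3 B=10)
Step 5: empty(B) -> (A=3 B=0)
Step 6: pour(A -> B) -> (A=0 B=3)
Step 7: pour(B -> A) -> (A=3 B=0)
Step 8: fill(B) -> (A=3 B=10)
Step 9: empty(B) -> (A=3 B=0)
Step 10: empty(A) -> (A=0 B=0)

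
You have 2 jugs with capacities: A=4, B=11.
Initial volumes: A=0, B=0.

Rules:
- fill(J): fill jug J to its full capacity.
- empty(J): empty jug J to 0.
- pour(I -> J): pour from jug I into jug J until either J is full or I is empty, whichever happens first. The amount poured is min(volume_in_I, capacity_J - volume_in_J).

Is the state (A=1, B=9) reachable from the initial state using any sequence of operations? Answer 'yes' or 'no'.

Answer: no

Derivation:
BFS explored all 30 reachable states.
Reachable set includes: (0,0), (0,1), (0,2), (0,3), (0,4), (0,5), (0,6), (0,7), (0,8), (0,9), (0,10), (0,11) ...
Target (A=1, B=9) not in reachable set → no.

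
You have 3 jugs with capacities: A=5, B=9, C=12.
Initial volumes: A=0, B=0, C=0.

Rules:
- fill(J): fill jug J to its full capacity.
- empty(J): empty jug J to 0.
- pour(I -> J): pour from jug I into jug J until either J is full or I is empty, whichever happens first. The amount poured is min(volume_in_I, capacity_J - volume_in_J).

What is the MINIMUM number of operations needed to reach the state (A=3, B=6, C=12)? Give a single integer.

Answer: 6

Derivation:
BFS from (A=0, B=0, C=0). One shortest path:
  1. fill(C) -> (A=0 B=0 C=12)
  2. pour(C -> B) -> (A=0 B=9 C=3)
  3. pour(C -> A) -> (A=3 B=9 C=0)
  4. pour(B -> C) -> (A=3 B=0 C=9)
  5. fill(B) -> (A=3 B=9 C=9)
  6. pour(B -> C) -> (A=3 B=6 C=12)
Reached target in 6 moves.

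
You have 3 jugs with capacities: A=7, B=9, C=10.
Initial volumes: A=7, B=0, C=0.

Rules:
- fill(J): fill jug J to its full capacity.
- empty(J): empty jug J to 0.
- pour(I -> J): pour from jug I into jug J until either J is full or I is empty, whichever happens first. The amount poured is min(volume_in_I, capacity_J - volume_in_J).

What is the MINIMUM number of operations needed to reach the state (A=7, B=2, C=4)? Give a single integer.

BFS from (A=7, B=0, C=0). One shortest path:
  1. fill(B) -> (A=7 B=9 C=0)
  2. pour(A -> C) -> (A=0 B=9 C=7)
  3. fill(A) -> (A=7 B=9 C=7)
  4. pour(A -> C) -> (A=4 B=9 C=10)
  5. empty(C) -> (A=4 B=9 C=0)
  6. pour(A -> C) -> (A=0 B=9 C=4)
  7. pour(B -> A) -> (A=7 B=2 C=4)
Reached target in 7 moves.

Answer: 7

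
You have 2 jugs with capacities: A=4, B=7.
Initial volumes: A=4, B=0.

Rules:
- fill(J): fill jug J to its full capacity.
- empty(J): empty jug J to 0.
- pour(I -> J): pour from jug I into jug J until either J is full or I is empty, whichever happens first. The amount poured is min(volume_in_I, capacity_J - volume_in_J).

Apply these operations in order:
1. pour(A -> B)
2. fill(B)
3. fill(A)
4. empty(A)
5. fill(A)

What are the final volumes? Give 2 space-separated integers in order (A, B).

Step 1: pour(A -> B) -> (A=0 B=4)
Step 2: fill(B) -> (A=0 B=7)
Step 3: fill(A) -> (A=4 B=7)
Step 4: empty(A) -> (A=0 B=7)
Step 5: fill(A) -> (A=4 B=7)

Answer: 4 7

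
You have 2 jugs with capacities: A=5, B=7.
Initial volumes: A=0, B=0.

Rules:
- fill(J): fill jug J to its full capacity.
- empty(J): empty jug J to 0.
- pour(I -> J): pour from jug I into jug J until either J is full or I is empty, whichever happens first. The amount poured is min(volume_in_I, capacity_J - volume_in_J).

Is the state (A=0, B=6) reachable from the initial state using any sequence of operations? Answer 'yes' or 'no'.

BFS from (A=0, B=0):
  1. fill(B) -> (A=0 B=7)
  2. pour(B -> A) -> (A=5 B=2)
  3. empty(A) -> (A=0 B=2)
  4. pour(B -> A) -> (A=2 B=0)
  5. fill(B) -> (A=2 B=7)
  6. pour(B -> A) -> (A=5 B=4)
  7. empty(A) -> (A=0 B=4)
  8. pour(B -> A) -> (A=4 B=0)
  9. fill(B) -> (A=4 B=7)
  10. pour(B -> A) -> (A=5 B=6)
  11. empty(A) -> (A=0 B=6)
Target reached → yes.

Answer: yes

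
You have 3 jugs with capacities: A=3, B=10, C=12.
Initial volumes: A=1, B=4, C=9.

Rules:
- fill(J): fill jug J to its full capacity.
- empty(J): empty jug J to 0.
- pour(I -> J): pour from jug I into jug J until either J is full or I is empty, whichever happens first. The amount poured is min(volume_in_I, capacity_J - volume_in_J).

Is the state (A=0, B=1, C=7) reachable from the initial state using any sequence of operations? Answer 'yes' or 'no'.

BFS from (A=1, B=4, C=9):
  1. pour(C -> A) -> (A=3 B=4 C=7)
  2. empty(A) -> (A=0 B=4 C=7)
  3. pour(B -> A) -> (A=3 B=1 C=7)
  4. empty(A) -> (A=0 B=1 C=7)
Target reached → yes.

Answer: yes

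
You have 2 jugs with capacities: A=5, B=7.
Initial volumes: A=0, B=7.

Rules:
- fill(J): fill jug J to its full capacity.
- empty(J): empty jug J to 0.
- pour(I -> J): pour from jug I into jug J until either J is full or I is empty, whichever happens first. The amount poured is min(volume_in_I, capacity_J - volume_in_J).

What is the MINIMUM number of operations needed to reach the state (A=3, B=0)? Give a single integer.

Answer: 6

Derivation:
BFS from (A=0, B=7). One shortest path:
  1. fill(A) -> (A=5 B=7)
  2. empty(B) -> (A=5 B=0)
  3. pour(A -> B) -> (A=0 B=5)
  4. fill(A) -> (A=5 B=5)
  5. pour(A -> B) -> (A=3 B=7)
  6. empty(B) -> (A=3 B=0)
Reached target in 6 moves.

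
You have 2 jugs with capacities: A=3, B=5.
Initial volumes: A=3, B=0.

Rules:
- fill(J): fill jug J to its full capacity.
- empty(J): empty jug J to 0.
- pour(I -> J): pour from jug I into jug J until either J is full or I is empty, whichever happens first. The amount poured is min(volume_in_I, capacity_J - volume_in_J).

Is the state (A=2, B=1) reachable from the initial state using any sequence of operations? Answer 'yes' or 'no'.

Answer: no

Derivation:
BFS explored all 16 reachable states.
Reachable set includes: (0,0), (0,1), (0,2), (0,3), (0,4), (0,5), (1,0), (1,5), (2,0), (2,5), (3,0), (3,1) ...
Target (A=2, B=1) not in reachable set → no.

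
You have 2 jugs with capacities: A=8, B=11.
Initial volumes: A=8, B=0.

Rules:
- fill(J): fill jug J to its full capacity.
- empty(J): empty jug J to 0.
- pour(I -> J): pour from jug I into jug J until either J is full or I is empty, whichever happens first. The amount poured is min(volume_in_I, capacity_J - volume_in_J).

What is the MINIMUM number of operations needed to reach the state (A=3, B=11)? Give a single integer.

Answer: 6

Derivation:
BFS from (A=8, B=0). One shortest path:
  1. empty(A) -> (A=0 B=0)
  2. fill(B) -> (A=0 B=11)
  3. pour(B -> A) -> (A=8 B=3)
  4. empty(A) -> (A=0 B=3)
  5. pour(B -> A) -> (A=3 B=0)
  6. fill(B) -> (A=3 B=11)
Reached target in 6 moves.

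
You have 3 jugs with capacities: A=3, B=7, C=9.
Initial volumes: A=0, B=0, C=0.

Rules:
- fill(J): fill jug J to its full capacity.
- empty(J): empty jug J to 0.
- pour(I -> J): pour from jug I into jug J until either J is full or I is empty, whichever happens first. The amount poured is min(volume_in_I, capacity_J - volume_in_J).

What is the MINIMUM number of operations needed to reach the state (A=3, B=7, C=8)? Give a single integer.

BFS from (A=0, B=0, C=0). One shortest path:
  1. fill(C) -> (A=0 B=0 C=9)
  2. pour(C -> A) -> (A=3 B=0 C=6)
  3. pour(C -> B) -> (A=3 B=6 C=0)
  4. fill(C) -> (A=3 B=6 C=9)
  5. pour(C -> B) -> (A=3 B=7 C=8)
Reached target in 5 moves.

Answer: 5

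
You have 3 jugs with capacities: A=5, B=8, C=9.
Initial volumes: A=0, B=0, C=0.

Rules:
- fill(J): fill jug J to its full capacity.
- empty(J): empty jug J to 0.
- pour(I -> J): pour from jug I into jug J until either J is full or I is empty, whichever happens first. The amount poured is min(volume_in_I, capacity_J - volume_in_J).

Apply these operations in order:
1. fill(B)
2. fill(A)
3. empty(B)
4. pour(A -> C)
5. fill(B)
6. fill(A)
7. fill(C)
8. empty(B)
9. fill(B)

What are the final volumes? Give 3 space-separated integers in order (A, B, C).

Answer: 5 8 9

Derivation:
Step 1: fill(B) -> (A=0 B=8 C=0)
Step 2: fill(A) -> (A=5 B=8 C=0)
Step 3: empty(B) -> (A=5 B=0 C=0)
Step 4: pour(A -> C) -> (A=0 B=0 C=5)
Step 5: fill(B) -> (A=0 B=8 C=5)
Step 6: fill(A) -> (A=5 B=8 C=5)
Step 7: fill(C) -> (A=5 B=8 C=9)
Step 8: empty(B) -> (A=5 B=0 C=9)
Step 9: fill(B) -> (A=5 B=8 C=9)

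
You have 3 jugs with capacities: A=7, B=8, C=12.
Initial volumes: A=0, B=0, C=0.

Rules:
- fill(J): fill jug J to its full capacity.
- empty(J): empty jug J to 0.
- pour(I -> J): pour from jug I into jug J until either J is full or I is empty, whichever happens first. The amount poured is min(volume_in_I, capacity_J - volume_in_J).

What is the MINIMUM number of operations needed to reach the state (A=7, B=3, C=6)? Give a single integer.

BFS from (A=0, B=0, C=0). One shortest path:
  1. fill(B) -> (A=0 B=8 C=0)
  2. pour(B -> A) -> (A=7 B=1 C=0)
  3. pour(A -> C) -> (A=0 B=1 C=7)
  4. pour(B -> A) -> (A=1 B=0 C=7)
  5. fill(B) -> (A=1 B=8 C=7)
  6. pour(B -> C) -> (A=1 B=3 C=12)
  7. pour(C -> A) -> (A=7 B=3 C=6)
Reached target in 7 moves.

Answer: 7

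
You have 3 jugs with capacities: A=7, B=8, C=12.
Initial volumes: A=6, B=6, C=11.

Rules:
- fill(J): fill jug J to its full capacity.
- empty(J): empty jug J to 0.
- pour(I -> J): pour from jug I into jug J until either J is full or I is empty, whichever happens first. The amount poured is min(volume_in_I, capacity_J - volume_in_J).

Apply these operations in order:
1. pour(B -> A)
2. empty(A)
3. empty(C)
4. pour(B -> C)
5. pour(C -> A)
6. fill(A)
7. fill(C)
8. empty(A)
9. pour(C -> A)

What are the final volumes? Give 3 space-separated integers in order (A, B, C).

Answer: 7 0 5

Derivation:
Step 1: pour(B -> A) -> (A=7 B=5 C=11)
Step 2: empty(A) -> (A=0 B=5 C=11)
Step 3: empty(C) -> (A=0 B=5 C=0)
Step 4: pour(B -> C) -> (A=0 B=0 C=5)
Step 5: pour(C -> A) -> (A=5 B=0 C=0)
Step 6: fill(A) -> (A=7 B=0 C=0)
Step 7: fill(C) -> (A=7 B=0 C=12)
Step 8: empty(A) -> (A=0 B=0 C=12)
Step 9: pour(C -> A) -> (A=7 B=0 C=5)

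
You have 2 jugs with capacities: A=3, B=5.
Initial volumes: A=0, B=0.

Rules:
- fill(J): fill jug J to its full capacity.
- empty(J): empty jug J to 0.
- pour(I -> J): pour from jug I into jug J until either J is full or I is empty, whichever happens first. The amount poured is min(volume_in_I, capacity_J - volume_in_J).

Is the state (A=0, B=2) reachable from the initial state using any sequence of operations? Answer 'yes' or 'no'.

Answer: yes

Derivation:
BFS from (A=0, B=0):
  1. fill(B) -> (A=0 B=5)
  2. pour(B -> A) -> (A=3 B=2)
  3. empty(A) -> (A=0 B=2)
Target reached → yes.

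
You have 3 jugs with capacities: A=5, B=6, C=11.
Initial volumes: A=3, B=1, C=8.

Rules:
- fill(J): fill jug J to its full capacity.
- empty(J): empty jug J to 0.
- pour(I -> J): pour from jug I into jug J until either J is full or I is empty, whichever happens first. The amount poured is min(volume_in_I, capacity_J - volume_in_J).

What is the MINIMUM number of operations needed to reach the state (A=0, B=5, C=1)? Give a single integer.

BFS from (A=3, B=1, C=8). One shortest path:
  1. fill(A) -> (A=5 B=1 C=8)
  2. empty(C) -> (A=5 B=1 C=0)
  3. pour(B -> C) -> (A=5 B=0 C=1)
  4. pour(A -> B) -> (A=0 B=5 C=1)
Reached target in 4 moves.

Answer: 4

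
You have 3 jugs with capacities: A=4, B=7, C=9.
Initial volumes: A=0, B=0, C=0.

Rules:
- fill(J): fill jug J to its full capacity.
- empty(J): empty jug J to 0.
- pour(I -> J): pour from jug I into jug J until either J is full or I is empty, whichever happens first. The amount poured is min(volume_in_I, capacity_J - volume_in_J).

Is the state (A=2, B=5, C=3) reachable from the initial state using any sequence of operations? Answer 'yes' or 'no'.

Answer: no

Derivation:
BFS explored all 256 reachable states.
Reachable set includes: (0,0,0), (0,0,1), (0,0,2), (0,0,3), (0,0,4), (0,0,5), (0,0,6), (0,0,7), (0,0,8), (0,0,9), (0,1,0), (0,1,1) ...
Target (A=2, B=5, C=3) not in reachable set → no.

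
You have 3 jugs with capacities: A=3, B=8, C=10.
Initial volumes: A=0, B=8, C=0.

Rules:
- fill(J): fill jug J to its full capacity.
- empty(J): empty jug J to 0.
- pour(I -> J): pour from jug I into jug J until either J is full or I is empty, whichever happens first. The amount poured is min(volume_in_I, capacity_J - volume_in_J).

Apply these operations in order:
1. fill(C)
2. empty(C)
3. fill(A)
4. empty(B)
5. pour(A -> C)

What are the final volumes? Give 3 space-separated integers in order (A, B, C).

Answer: 0 0 3

Derivation:
Step 1: fill(C) -> (A=0 B=8 C=10)
Step 2: empty(C) -> (A=0 B=8 C=0)
Step 3: fill(A) -> (A=3 B=8 C=0)
Step 4: empty(B) -> (A=3 B=0 C=0)
Step 5: pour(A -> C) -> (A=0 B=0 C=3)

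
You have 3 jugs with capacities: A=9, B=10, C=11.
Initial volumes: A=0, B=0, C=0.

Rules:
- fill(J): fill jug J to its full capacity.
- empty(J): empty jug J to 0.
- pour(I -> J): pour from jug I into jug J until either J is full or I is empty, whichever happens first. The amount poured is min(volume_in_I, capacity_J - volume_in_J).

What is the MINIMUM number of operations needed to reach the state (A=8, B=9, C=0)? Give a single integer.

BFS from (A=0, B=0, C=0). One shortest path:
  1. fill(A) -> (A=9 B=0 C=0)
  2. fill(B) -> (A=9 B=10 C=0)
  3. pour(B -> C) -> (A=9 B=0 C=10)
  4. pour(A -> B) -> (A=0 B=9 C=10)
  5. fill(A) -> (A=9 B=9 C=10)
  6. pour(A -> C) -> (A=8 B=9 C=11)
  7. empty(C) -> (A=8 B=9 C=0)
Reached target in 7 moves.

Answer: 7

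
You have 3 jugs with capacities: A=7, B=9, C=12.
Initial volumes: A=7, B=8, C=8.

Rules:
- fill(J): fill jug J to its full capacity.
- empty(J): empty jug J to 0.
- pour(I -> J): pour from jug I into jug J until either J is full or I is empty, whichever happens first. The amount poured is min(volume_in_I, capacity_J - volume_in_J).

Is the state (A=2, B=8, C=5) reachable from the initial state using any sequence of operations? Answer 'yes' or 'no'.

Answer: no

Derivation:
BFS explored all 512 reachable states.
Reachable set includes: (0,0,0), (0,0,1), (0,0,2), (0,0,3), (0,0,4), (0,0,5), (0,0,6), (0,0,7), (0,0,8), (0,0,9), (0,0,10), (0,0,11) ...
Target (A=2, B=8, C=5) not in reachable set → no.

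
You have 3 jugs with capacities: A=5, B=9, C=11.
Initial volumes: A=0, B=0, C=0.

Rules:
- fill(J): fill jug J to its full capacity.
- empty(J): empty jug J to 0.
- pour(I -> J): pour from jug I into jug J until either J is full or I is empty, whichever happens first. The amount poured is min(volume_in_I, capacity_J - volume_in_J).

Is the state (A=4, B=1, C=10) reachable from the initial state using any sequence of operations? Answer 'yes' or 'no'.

Answer: no

Derivation:
BFS explored all 400 reachable states.
Reachable set includes: (0,0,0), (0,0,1), (0,0,2), (0,0,3), (0,0,4), (0,0,5), (0,0,6), (0,0,7), (0,0,8), (0,0,9), (0,0,10), (0,0,11) ...
Target (A=4, B=1, C=10) not in reachable set → no.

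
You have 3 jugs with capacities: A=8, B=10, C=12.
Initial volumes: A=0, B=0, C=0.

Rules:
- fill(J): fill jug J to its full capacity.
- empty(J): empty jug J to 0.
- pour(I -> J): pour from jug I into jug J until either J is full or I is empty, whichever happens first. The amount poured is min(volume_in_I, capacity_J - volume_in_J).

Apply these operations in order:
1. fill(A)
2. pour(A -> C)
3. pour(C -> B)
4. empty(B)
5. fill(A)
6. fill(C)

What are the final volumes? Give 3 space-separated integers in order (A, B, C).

Answer: 8 0 12

Derivation:
Step 1: fill(A) -> (A=8 B=0 C=0)
Step 2: pour(A -> C) -> (A=0 B=0 C=8)
Step 3: pour(C -> B) -> (A=0 B=8 C=0)
Step 4: empty(B) -> (A=0 B=0 C=0)
Step 5: fill(A) -> (A=8 B=0 C=0)
Step 6: fill(C) -> (A=8 B=0 C=12)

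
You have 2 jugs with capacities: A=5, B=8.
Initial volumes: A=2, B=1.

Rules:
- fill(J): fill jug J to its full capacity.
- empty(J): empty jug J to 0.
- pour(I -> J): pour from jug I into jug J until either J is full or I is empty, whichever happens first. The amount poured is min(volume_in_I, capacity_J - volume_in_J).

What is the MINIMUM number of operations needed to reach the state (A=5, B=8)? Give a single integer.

Answer: 2

Derivation:
BFS from (A=2, B=1). One shortest path:
  1. fill(A) -> (A=5 B=1)
  2. fill(B) -> (A=5 B=8)
Reached target in 2 moves.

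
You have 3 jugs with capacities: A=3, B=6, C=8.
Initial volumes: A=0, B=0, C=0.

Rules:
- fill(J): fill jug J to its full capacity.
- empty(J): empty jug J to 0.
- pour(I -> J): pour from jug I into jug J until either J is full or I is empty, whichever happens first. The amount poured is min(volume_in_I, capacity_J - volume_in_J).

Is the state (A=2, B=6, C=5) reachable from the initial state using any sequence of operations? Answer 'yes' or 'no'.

BFS from (A=0, B=0, C=0):
  1. fill(C) -> (A=0 B=0 C=8)
  2. pour(C -> A) -> (A=3 B=0 C=5)
  3. empty(A) -> (A=0 B=0 C=5)
  4. pour(C -> B) -> (A=0 B=5 C=0)
  5. fill(C) -> (A=0 B=5 C=8)
  6. pour(C -> A) -> (A=3 B=5 C=5)
  7. pour(A -> B) -> (A=2 B=6 C=5)
Target reached → yes.

Answer: yes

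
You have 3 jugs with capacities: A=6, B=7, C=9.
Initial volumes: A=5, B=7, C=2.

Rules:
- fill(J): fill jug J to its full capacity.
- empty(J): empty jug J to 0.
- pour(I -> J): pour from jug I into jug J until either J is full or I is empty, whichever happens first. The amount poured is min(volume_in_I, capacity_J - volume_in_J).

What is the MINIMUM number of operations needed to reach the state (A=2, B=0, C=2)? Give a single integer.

BFS from (A=5, B=7, C=2). One shortest path:
  1. empty(A) -> (A=0 B=7 C=2)
  2. empty(B) -> (A=0 B=0 C=2)
  3. pour(C -> A) -> (A=2 B=0 C=0)
  4. fill(C) -> (A=2 B=0 C=9)
  5. pour(C -> B) -> (A=2 B=7 C=2)
  6. empty(B) -> (A=2 B=0 C=2)
Reached target in 6 moves.

Answer: 6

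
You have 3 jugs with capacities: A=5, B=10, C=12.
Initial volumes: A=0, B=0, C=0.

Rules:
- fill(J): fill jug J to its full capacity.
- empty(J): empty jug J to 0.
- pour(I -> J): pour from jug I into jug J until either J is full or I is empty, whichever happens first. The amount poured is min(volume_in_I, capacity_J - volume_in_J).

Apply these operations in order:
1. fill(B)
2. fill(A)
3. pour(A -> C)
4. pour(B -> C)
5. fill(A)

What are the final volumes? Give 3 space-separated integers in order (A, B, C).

Answer: 5 3 12

Derivation:
Step 1: fill(B) -> (A=0 B=10 C=0)
Step 2: fill(A) -> (A=5 B=10 C=0)
Step 3: pour(A -> C) -> (A=0 B=10 C=5)
Step 4: pour(B -> C) -> (A=0 B=3 C=12)
Step 5: fill(A) -> (A=5 B=3 C=12)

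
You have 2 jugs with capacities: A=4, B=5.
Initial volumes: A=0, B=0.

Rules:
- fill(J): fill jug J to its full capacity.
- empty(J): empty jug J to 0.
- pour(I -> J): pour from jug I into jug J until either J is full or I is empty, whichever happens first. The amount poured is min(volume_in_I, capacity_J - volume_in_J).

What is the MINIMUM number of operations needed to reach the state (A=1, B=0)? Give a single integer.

Answer: 4

Derivation:
BFS from (A=0, B=0). One shortest path:
  1. fill(B) -> (A=0 B=5)
  2. pour(B -> A) -> (A=4 B=1)
  3. empty(A) -> (A=0 B=1)
  4. pour(B -> A) -> (A=1 B=0)
Reached target in 4 moves.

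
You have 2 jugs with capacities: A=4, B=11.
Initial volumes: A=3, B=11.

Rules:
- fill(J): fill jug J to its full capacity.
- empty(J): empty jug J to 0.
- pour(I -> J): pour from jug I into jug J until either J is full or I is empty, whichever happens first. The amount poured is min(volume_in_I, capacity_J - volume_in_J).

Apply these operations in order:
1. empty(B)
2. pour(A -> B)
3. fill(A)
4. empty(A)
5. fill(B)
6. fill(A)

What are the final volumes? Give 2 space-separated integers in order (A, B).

Step 1: empty(B) -> (A=3 B=0)
Step 2: pour(A -> B) -> (A=0 B=3)
Step 3: fill(A) -> (A=4 B=3)
Step 4: empty(A) -> (A=0 B=3)
Step 5: fill(B) -> (A=0 B=11)
Step 6: fill(A) -> (A=4 B=11)

Answer: 4 11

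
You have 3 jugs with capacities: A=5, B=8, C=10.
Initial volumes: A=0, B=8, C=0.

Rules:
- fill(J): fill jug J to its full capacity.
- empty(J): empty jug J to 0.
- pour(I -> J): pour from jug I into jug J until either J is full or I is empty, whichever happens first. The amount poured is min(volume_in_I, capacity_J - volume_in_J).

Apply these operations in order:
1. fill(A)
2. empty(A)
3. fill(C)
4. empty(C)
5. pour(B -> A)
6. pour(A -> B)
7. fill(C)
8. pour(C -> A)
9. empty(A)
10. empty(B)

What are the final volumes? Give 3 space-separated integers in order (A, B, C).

Step 1: fill(A) -> (A=5 B=8 C=0)
Step 2: empty(A) -> (A=0 B=8 C=0)
Step 3: fill(C) -> (A=0 B=8 C=10)
Step 4: empty(C) -> (A=0 B=8 C=0)
Step 5: pour(B -> A) -> (A=5 B=3 C=0)
Step 6: pour(A -> B) -> (A=0 B=8 C=0)
Step 7: fill(C) -> (A=0 B=8 C=10)
Step 8: pour(C -> A) -> (A=5 B=8 C=5)
Step 9: empty(A) -> (A=0 B=8 C=5)
Step 10: empty(B) -> (A=0 B=0 C=5)

Answer: 0 0 5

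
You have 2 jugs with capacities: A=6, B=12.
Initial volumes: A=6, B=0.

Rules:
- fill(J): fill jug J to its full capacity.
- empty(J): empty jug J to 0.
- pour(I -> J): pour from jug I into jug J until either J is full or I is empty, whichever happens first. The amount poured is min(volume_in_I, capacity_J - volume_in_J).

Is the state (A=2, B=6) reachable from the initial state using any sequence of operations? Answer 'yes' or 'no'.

BFS explored all 6 reachable states.
Reachable set includes: (0,0), (0,6), (0,12), (6,0), (6,6), (6,12)
Target (A=2, B=6) not in reachable set → no.

Answer: no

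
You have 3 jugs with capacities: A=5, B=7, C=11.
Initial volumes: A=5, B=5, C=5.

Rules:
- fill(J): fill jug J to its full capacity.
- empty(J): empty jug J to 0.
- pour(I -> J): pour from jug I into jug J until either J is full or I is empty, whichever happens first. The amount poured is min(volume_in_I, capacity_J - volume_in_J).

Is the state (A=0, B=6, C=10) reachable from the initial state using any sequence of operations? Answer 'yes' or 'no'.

Answer: yes

Derivation:
BFS from (A=5, B=5, C=5):
  1. pour(B -> C) -> (A=5 B=0 C=10)
  2. fill(B) -> (A=5 B=7 C=10)
  3. pour(B -> C) -> (A=5 B=6 C=11)
  4. empty(C) -> (A=5 B=6 C=0)
  5. pour(A -> C) -> (A=0 B=6 C=5)
  6. fill(A) -> (A=5 B=6 C=5)
  7. pour(A -> C) -> (A=0 B=6 C=10)
Target reached → yes.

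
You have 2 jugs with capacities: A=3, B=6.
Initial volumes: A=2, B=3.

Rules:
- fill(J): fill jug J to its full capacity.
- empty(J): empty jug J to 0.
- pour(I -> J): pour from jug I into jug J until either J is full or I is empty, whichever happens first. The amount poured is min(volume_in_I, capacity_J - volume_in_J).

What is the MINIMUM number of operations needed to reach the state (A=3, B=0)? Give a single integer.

BFS from (A=2, B=3). One shortest path:
  1. fill(A) -> (A=3 B=3)
  2. empty(B) -> (A=3 B=0)
Reached target in 2 moves.

Answer: 2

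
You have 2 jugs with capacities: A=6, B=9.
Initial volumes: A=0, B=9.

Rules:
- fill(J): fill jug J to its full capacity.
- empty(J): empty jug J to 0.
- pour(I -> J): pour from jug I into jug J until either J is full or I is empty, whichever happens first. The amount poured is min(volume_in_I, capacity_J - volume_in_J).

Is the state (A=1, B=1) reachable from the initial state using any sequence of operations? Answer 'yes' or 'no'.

Answer: no

Derivation:
BFS explored all 10 reachable states.
Reachable set includes: (0,0), (0,3), (0,6), (0,9), (3,0), (3,9), (6,0), (6,3), (6,6), (6,9)
Target (A=1, B=1) not in reachable set → no.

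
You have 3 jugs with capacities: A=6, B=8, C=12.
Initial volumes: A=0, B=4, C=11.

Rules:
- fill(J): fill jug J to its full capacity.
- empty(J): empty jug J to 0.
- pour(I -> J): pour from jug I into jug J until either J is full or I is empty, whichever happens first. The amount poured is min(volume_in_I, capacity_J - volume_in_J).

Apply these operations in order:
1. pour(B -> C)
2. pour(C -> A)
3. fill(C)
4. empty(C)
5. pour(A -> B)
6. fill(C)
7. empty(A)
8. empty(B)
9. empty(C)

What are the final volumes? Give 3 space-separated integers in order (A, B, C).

Answer: 0 0 0

Derivation:
Step 1: pour(B -> C) -> (A=0 B=3 C=12)
Step 2: pour(C -> A) -> (A=6 B=3 C=6)
Step 3: fill(C) -> (A=6 B=3 C=12)
Step 4: empty(C) -> (A=6 B=3 C=0)
Step 5: pour(A -> B) -> (A=1 B=8 C=0)
Step 6: fill(C) -> (A=1 B=8 C=12)
Step 7: empty(A) -> (A=0 B=8 C=12)
Step 8: empty(B) -> (A=0 B=0 C=12)
Step 9: empty(C) -> (A=0 B=0 C=0)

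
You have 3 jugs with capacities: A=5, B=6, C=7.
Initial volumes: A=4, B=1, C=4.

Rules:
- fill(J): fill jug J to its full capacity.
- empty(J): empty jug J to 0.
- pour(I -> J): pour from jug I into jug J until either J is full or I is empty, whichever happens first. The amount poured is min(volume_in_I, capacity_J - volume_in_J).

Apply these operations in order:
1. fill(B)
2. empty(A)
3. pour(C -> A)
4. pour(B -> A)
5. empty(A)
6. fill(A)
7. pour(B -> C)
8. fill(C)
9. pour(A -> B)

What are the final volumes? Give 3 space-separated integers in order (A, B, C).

Step 1: fill(B) -> (A=4 B=6 C=4)
Step 2: empty(A) -> (A=0 B=6 C=4)
Step 3: pour(C -> A) -> (A=4 B=6 C=0)
Step 4: pour(B -> A) -> (A=5 B=5 C=0)
Step 5: empty(A) -> (A=0 B=5 C=0)
Step 6: fill(A) -> (A=5 B=5 C=0)
Step 7: pour(B -> C) -> (A=5 B=0 C=5)
Step 8: fill(C) -> (A=5 B=0 C=7)
Step 9: pour(A -> B) -> (A=0 B=5 C=7)

Answer: 0 5 7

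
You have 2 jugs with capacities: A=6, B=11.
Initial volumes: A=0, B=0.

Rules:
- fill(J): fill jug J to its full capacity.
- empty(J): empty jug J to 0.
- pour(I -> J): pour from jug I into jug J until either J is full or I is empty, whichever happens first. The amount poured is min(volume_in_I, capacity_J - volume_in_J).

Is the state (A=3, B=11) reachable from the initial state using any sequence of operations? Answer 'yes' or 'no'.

Answer: yes

Derivation:
BFS from (A=0, B=0):
  1. fill(A) -> (A=6 B=0)
  2. pour(A -> B) -> (A=0 B=6)
  3. fill(A) -> (A=6 B=6)
  4. pour(A -> B) -> (A=1 B=11)
  5. empty(B) -> (A=1 B=0)
  6. pour(A -> B) -> (A=0 B=1)
  7. fill(A) -> (A=6 B=1)
  8. pour(A -> B) -> (A=0 B=7)
  9. fill(A) -> (A=6 B=7)
  10. pour(A -> B) -> (A=2 B=11)
  11. empty(B) -> (A=2 B=0)
  12. pour(A -> B) -> (A=0 B=2)
  13. fill(A) -> (A=6 B=2)
  14. pour(A -> B) -> (A=0 B=8)
  15. fill(A) -> (A=6 B=8)
  16. pour(A -> B) -> (A=3 B=11)
Target reached → yes.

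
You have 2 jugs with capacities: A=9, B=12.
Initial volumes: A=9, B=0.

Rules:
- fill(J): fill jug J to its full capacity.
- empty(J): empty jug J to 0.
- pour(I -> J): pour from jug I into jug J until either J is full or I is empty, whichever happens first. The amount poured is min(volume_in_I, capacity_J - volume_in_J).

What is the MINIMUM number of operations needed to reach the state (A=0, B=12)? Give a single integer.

Answer: 2

Derivation:
BFS from (A=9, B=0). One shortest path:
  1. empty(A) -> (A=0 B=0)
  2. fill(B) -> (A=0 B=12)
Reached target in 2 moves.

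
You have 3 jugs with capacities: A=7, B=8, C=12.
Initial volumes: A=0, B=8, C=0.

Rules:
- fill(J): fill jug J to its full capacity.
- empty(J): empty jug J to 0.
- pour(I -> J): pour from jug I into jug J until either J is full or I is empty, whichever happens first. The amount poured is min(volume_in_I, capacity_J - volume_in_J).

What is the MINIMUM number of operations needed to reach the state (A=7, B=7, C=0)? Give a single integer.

BFS from (A=0, B=8, C=0). One shortest path:
  1. fill(A) -> (A=7 B=8 C=0)
  2. empty(B) -> (A=7 B=0 C=0)
  3. pour(A -> B) -> (A=0 B=7 C=0)
  4. fill(A) -> (A=7 B=7 C=0)
Reached target in 4 moves.

Answer: 4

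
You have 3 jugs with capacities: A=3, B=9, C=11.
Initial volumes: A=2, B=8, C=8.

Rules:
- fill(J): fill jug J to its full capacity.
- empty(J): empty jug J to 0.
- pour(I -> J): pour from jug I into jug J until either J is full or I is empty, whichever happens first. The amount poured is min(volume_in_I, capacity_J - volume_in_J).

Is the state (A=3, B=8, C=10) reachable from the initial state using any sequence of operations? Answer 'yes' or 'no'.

BFS from (A=2, B=8, C=8):
  1. fill(C) -> (A=2 B=8 C=11)
  2. pour(C -> A) -> (A=3 B=8 C=10)
Target reached → yes.

Answer: yes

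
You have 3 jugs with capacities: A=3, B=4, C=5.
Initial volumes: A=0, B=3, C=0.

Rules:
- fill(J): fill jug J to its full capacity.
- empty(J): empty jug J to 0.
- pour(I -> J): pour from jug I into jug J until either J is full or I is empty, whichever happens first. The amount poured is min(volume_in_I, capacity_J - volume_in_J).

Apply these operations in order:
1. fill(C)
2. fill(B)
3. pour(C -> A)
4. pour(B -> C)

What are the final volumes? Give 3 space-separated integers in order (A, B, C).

Answer: 3 1 5

Derivation:
Step 1: fill(C) -> (A=0 B=3 C=5)
Step 2: fill(B) -> (A=0 B=4 C=5)
Step 3: pour(C -> A) -> (A=3 B=4 C=2)
Step 4: pour(B -> C) -> (A=3 B=1 C=5)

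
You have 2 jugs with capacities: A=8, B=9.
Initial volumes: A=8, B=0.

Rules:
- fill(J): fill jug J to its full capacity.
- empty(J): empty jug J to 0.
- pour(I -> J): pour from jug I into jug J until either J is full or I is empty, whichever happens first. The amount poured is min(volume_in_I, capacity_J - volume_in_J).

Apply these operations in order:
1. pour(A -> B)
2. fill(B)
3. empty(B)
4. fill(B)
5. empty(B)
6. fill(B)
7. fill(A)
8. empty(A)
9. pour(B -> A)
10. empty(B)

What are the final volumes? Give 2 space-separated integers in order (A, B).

Answer: 8 0

Derivation:
Step 1: pour(A -> B) -> (A=0 B=8)
Step 2: fill(B) -> (A=0 B=9)
Step 3: empty(B) -> (A=0 B=0)
Step 4: fill(B) -> (A=0 B=9)
Step 5: empty(B) -> (A=0 B=0)
Step 6: fill(B) -> (A=0 B=9)
Step 7: fill(A) -> (A=8 B=9)
Step 8: empty(A) -> (A=0 B=9)
Step 9: pour(B -> A) -> (A=8 B=1)
Step 10: empty(B) -> (A=8 B=0)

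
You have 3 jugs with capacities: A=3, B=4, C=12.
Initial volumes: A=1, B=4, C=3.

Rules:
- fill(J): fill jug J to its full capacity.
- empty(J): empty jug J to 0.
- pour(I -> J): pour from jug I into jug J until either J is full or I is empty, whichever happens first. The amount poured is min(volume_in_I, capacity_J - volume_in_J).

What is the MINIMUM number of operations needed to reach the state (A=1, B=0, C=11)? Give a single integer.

BFS from (A=1, B=4, C=3). One shortest path:
  1. pour(B -> C) -> (A=1 B=0 C=7)
  2. fill(B) -> (A=1 B=4 C=7)
  3. pour(B -> C) -> (A=1 B=0 C=11)
Reached target in 3 moves.

Answer: 3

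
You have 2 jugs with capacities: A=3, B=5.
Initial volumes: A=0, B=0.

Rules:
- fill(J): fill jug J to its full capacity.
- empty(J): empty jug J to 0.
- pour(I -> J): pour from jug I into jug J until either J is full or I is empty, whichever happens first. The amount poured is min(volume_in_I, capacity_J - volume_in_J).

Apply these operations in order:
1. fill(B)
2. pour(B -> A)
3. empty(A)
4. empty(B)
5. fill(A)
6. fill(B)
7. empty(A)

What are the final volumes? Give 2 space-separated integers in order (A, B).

Step 1: fill(B) -> (A=0 B=5)
Step 2: pour(B -> A) -> (A=3 B=2)
Step 3: empty(A) -> (A=0 B=2)
Step 4: empty(B) -> (A=0 B=0)
Step 5: fill(A) -> (A=3 B=0)
Step 6: fill(B) -> (A=3 B=5)
Step 7: empty(A) -> (A=0 B=5)

Answer: 0 5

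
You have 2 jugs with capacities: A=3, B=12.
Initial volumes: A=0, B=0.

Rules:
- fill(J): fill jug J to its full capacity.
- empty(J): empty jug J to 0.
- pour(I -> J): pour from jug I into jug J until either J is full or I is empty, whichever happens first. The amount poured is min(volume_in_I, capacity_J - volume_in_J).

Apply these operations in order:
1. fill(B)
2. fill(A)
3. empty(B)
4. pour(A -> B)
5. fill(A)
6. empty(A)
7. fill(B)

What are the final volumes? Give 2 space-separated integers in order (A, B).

Answer: 0 12

Derivation:
Step 1: fill(B) -> (A=0 B=12)
Step 2: fill(A) -> (A=3 B=12)
Step 3: empty(B) -> (A=3 B=0)
Step 4: pour(A -> B) -> (A=0 B=3)
Step 5: fill(A) -> (A=3 B=3)
Step 6: empty(A) -> (A=0 B=3)
Step 7: fill(B) -> (A=0 B=12)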